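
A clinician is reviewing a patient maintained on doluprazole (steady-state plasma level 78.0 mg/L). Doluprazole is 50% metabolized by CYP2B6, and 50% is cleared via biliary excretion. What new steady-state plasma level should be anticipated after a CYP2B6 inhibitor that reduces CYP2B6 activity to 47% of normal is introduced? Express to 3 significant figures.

106 mg/L

The CYP2B6 pathway (50% of clearance) falls to 0.47× activity: 0.5 × 0.47 = 0.235.
The remaining 50% of clearance is unaffected.
Relative clearance = 0.235 + 0.5 = 0.735.
New steady-state plasma level = baseline ÷ relative clearance = 78.0 / 0.735 = 106 mg/L.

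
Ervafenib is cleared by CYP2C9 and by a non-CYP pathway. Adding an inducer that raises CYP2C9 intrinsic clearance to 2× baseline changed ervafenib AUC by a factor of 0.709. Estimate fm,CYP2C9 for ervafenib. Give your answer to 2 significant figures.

0.41

Let fm be the CYP2C9 fraction. New clearance relative to baseline = fm × 2 + (1 − fm).
AUC ratio = 1 / (new CL fraction), so new CL fraction = 1 / 0.709 = 1.41.
fm × 2 + 1 − fm = 1.41  ⇒  fm × (2 − 1) = 0.4104  ⇒  fm = 0.41.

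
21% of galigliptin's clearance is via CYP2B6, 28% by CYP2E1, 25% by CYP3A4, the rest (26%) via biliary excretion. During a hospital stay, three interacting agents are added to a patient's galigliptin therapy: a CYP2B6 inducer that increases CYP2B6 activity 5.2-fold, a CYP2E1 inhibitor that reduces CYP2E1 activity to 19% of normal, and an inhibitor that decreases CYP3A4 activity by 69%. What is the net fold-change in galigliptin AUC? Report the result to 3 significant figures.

CYP2B6: 0.21 × 5.2 = 1.092
CYP2E1: 0.28 × 0.19 = 0.0532
CYP3A4: 0.25 × 0.31 = 0.0775
Other: 0.26 (unchanged)
CL_new/CL_old = 1.092 + 0.0532 + 0.0775 + 0.26 = 1.4827.
AUC ∝ 1/CL: fold-change = 1 / 1.4827 = 0.674.

0.674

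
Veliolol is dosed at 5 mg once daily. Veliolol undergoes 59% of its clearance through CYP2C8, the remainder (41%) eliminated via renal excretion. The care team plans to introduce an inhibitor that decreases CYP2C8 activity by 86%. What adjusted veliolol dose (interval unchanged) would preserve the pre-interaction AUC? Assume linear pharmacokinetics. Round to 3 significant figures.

The CYP2C8 pathway (59% of clearance) drops to 0.14× activity: 0.59 × 0.14 = 0.0826.
The remaining 41% of clearance is unaffected.
New clearance relative to baseline: 0.0826 + 0.41 = 0.4926.
Exposure is unchanged when dose changes in proportion to clearance. New dose = 5 mg × 0.4926 = 2.46 mg.

2.46 mg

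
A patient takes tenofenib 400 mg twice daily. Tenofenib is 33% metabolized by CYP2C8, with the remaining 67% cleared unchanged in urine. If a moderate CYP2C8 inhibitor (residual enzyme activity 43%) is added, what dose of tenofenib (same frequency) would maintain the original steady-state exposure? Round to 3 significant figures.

325 mg

The CYP2C8 pathway (33% of clearance) drops to 0.43× activity: 0.33 × 0.43 = 0.1419.
Non-CYP routes (67%) are unchanged.
Relative clearance = 0.1419 + 0.67 = 0.8119.
To maintain the same steady-state level, dose must scale with clearance: new dose = 400 × 0.8119 = 325 mg.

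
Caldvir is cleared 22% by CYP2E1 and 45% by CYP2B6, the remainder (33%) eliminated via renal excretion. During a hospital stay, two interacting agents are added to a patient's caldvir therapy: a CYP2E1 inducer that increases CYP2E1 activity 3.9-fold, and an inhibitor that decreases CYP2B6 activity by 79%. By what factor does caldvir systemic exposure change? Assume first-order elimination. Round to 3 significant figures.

0.780

CYP2E1: 0.22 × 3.9 = 0.858
CYP2B6: 0.45 × 0.21 = 0.0945
Other: 0.33 (unchanged)
Relative clearance = 0.858 + 0.0945 + 0.33 = 1.2825.
Net systemic exposure ratio = 1 / 1.2825 = 0.780.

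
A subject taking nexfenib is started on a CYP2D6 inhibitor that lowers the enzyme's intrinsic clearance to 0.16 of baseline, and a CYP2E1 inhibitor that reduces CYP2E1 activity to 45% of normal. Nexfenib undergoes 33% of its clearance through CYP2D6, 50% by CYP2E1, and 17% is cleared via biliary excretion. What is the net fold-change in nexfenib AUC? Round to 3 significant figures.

2.23

The CYP2D6 pathway (33% of clearance) drops to 0.16× activity: 0.33 × 0.16 = 0.0528.
The CYP2E1 pathway (50% of clearance) falls to 0.45× activity: 0.5 × 0.45 = 0.225.
Non-CYP routes (17%) are unchanged.
Relative clearance = 0.0528 + 0.225 + 0.17 = 0.4478.
AUC ∝ 1/CL: fold-change = 1 / 0.4478 = 2.23.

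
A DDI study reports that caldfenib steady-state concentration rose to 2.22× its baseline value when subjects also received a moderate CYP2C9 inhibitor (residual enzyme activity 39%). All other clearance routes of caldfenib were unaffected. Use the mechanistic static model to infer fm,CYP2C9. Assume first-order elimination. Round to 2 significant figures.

0.90

CL'/CL = 1 / 2.22 = 0.4505
0.39·fm + (1 − fm) = 0.4505
fm = (0.4505 − 1) / (0.39 − 1) = 0.90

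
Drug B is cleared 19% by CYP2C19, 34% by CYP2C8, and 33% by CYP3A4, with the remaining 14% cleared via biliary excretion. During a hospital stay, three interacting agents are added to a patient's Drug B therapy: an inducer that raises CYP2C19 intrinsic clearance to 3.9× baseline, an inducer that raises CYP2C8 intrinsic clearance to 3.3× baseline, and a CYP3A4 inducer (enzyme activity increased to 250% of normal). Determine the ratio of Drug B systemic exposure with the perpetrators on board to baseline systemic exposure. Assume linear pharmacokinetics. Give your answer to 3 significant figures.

The CYP2C19 pathway (19% of clearance) increases to 3.9× activity: 0.19 × 3.9 = 0.741.
The CYP2C8 pathway (34% of clearance) is boosted to 3.3× activity: 0.34 × 3.3 = 1.122.
The CYP3A4 pathway (33% of clearance) rises to 2.5× activity: 0.33 × 2.5 = 0.825.
The remaining 14% of clearance is unaffected.
Relative clearance = 0.741 + 1.122 + 0.825 + 0.14 = 2.828.
Because systemic exposure varies inversely with clearance, the combined effect is 1 / 2.828 = 0.354.

0.354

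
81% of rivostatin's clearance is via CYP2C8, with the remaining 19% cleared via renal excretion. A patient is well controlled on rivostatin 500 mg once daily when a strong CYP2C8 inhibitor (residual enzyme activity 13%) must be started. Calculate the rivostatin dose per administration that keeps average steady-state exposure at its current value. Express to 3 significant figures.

148 mg

The CYP2C8 pathway (81% of clearance) is reduced to 0.13× activity: 0.81 × 0.13 = 0.1053.
The remaining 19% of clearance is unaffected.
CL_new/CL_old = 0.1053 + 0.19 = 0.2953.
Exposure is unchanged when dose changes in proportion to clearance. New dose = 500 mg × 0.2953 = 148 mg.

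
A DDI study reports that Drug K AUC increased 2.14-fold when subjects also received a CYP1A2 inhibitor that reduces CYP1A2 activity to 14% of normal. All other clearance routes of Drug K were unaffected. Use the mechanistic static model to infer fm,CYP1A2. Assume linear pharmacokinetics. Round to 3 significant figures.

0.619

Let x = fm,CYP1A2. Because AUC ∝ 1/CL, relative clearance fell to 1/2.14 = 0.4673.
Setting x·0.14 + (1 − x) = 0.4673 and solving: x = (0.4673 − 1)/(0.14 − 1) = 0.619.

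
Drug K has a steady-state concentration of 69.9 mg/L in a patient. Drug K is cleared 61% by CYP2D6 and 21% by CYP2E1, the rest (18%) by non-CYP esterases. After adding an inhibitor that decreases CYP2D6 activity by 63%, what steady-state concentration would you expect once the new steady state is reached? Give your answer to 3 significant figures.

114 mg/L

CYP2D6: 0.61 × 0.37 = 0.2257
CYP2E1: 0.21 (unchanged)
Other: 0.18 (unchanged)
Relative clearance = 0.2257 + 0.21 + 0.18 = 0.6157.
New steady-state concentration = baseline ÷ relative clearance = 69.9 / 0.6157 = 114 mg/L.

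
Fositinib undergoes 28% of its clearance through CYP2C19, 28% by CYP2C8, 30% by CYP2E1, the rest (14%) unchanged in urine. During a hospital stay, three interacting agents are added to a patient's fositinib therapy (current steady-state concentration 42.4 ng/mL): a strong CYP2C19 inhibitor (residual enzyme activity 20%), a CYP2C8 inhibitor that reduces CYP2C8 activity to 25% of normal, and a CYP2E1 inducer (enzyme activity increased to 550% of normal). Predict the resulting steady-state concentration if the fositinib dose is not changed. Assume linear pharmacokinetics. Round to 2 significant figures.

The CYP2C19 pathway (28% of clearance) drops to 0.2× activity: 0.28 × 0.2 = 0.056.
The CYP2C8 pathway (28% of clearance) falls to 0.25× activity: 0.28 × 0.25 = 0.07.
The CYP2E1 pathway (30% of clearance) is boosted to 5.5× activity: 0.3 × 5.5 = 1.65.
Non-CYP routes (14%) are unchanged.
CL_new/CL_old = 0.056 + 0.07 + 1.65 + 0.14 = 1.916.
New steady-state concentration = 42.4 / 1.916 = 22 ng/mL (concentration scales inversely with clearance).

22 ng/mL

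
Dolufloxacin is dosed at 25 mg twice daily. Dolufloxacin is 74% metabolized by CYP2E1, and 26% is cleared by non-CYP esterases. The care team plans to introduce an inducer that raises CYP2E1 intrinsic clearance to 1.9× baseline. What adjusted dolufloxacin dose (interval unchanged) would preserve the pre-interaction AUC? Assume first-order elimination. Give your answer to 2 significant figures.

CYP2E1: 0.74 × 1.9 = 1.406
Other: 0.26 (unchanged)
New clearance relative to baseline: 1.406 + 0.26 = 1.666.
To maintain the same steady-state level, dose must scale with clearance: new dose = 25 × 1.666 = 42 mg.

42 mg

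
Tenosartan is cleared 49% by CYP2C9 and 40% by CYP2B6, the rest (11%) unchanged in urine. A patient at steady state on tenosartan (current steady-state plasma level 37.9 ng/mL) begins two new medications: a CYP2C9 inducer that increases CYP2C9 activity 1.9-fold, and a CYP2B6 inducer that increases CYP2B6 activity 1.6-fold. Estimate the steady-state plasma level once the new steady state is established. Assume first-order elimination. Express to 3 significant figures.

CYP2C9: 0.49 × 1.9 = 0.931
CYP2B6: 0.4 × 1.6 = 0.64
Other: 0.11 (unchanged)
New clearance relative to baseline: 0.931 + 0.64 + 0.11 = 1.681.
Dividing the baseline by the relative clearance: 37.9 / 1.681 = 22.5 ng/mL.

22.5 ng/mL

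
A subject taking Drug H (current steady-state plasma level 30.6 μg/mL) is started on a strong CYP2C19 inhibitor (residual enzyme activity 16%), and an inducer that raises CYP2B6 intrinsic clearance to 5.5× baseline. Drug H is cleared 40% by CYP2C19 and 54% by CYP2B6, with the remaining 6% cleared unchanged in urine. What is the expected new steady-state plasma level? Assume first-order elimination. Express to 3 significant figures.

9.89 μg/mL

CYP2C19: 0.4 × 0.16 = 0.064
CYP2B6: 0.54 × 5.5 = 2.97
Other: 0.06 (unchanged)
CL_new/CL_old = 0.064 + 2.97 + 0.06 = 3.094.
Dividing the baseline by the relative clearance: 30.6 / 3.094 = 9.89 μg/mL.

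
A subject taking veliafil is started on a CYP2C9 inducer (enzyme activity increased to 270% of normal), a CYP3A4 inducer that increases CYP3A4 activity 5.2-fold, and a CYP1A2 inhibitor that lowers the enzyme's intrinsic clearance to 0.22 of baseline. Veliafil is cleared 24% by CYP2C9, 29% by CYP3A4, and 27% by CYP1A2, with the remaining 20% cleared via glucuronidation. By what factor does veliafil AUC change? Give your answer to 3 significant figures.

0.414

The CYP2C9 pathway (24% of clearance) increases to 2.7× activity: 0.24 × 2.7 = 0.648.
The CYP3A4 pathway (29% of clearance) is boosted to 5.2× activity: 0.29 × 5.2 = 1.508.
The CYP1A2 pathway (27% of clearance) is reduced to 0.22× activity: 0.27 × 0.22 = 0.0594.
The remaining 20% of clearance is unaffected.
New clearance relative to baseline: 0.648 + 1.508 + 0.0594 + 0.2 = 2.4154.
AUC ∝ 1/CL: fold-change = 1 / 2.4154 = 0.414.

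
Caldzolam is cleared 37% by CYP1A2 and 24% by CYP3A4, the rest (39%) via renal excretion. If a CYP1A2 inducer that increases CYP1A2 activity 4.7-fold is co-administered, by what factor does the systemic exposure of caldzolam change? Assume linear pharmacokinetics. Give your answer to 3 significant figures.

The CYP1A2 pathway (37% of clearance) increases to 4.7× activity: 0.37 × 4.7 = 1.739.
CYP3A4 (24%) and the residual 39% are unaffected.
CL_new/CL_old = 1.739 + 0.24 + 0.39 = 2.369.
Systemic exposure ratio = CL_old/CL_new = 1 / 2.369 = 0.422.

0.422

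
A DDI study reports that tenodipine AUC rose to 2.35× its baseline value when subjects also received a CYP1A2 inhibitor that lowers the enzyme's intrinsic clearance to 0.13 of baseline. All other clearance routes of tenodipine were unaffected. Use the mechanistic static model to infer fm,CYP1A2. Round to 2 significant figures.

0.66

CL'/CL = 1 / 2.35 = 0.4255
0.13·fm + (1 − fm) = 0.4255
fm = (0.4255 − 1) / (0.13 − 1) = 0.66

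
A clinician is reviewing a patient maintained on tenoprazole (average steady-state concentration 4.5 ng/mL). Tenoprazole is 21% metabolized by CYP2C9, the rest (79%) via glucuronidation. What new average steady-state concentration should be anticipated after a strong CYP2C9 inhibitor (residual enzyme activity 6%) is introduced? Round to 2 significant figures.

The CYP2C9 pathway (21% of clearance) falls to 0.06× activity: 0.21 × 0.06 = 0.0126.
The remaining 79% of clearance is unaffected.
CL_new/CL_old = 0.0126 + 0.79 = 0.8026.
With dosing unchanged, average steady-state concentration scales as 1/CL: 4.5 / 0.8026 = 5.6 ng/mL.

5.6 ng/mL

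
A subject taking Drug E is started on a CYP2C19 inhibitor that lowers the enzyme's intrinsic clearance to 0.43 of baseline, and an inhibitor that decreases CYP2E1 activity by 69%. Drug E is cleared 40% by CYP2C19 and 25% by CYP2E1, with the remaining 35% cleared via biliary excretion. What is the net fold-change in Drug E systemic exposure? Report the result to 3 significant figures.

The CYP2C19 pathway (40% of clearance) is reduced to 0.43× activity: 0.4 × 0.43 = 0.172.
The CYP2E1 pathway (25% of clearance) is reduced to 0.31× activity: 0.25 × 0.31 = 0.0775.
The remaining 35% of clearance is unaffected.
New clearance relative to baseline: 0.172 + 0.0775 + 0.35 = 0.5995.
Systemic exposure ∝ 1/CL: fold-change = 1 / 0.5995 = 1.67.

1.67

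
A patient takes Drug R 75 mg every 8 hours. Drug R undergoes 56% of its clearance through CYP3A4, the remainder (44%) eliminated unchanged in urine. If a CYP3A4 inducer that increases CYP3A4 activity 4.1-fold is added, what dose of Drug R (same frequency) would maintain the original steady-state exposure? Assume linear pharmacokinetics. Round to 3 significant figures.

205 mg

The CYP3A4 pathway (56% of clearance) increases to 4.1× activity: 0.56 × 4.1 = 2.296.
The remaining 44% of clearance is unaffected.
New clearance relative to baseline: 2.296 + 0.44 = 2.736.
Css,avg = (dose rate)/CL, so holding Css fixed requires dose ∝ CL: 75 × 2.736 = 205 mg.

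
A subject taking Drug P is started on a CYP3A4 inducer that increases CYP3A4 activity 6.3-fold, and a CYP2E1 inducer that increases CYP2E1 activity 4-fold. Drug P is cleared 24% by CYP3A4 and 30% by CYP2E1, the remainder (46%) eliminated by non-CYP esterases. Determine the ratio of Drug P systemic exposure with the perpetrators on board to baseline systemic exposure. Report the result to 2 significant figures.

The CYP3A4 pathway (24% of clearance) rises to 6.3× activity: 0.24 × 6.3 = 1.512.
The CYP2E1 pathway (30% of clearance) rises to 4× activity: 0.3 × 4 = 1.2.
The remaining 46% of clearance is unaffected.
New clearance relative to baseline: 1.512 + 1.2 + 0.46 = 3.172.
Systemic exposure ∝ 1/CL: fold-change = 1 / 3.172 = 0.32.

0.32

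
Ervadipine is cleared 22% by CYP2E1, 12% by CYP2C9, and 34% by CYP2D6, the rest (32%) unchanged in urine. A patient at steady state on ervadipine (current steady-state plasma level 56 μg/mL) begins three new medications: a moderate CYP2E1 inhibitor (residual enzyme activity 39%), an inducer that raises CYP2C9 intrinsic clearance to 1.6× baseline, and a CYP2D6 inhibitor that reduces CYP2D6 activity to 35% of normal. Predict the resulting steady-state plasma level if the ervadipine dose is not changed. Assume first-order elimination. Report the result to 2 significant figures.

CYP2E1: 0.22 × 0.39 = 0.0858
CYP2C9: 0.12 × 1.6 = 0.192
CYP2D6: 0.34 × 0.35 = 0.119
Other: 0.32 (unchanged)
New clearance relative to baseline: 0.0858 + 0.192 + 0.119 + 0.32 = 0.7168.
Steady-state plasma level ∝ 1/CL: new value = 56 / 0.7168 = 78 μg/mL.

78 μg/mL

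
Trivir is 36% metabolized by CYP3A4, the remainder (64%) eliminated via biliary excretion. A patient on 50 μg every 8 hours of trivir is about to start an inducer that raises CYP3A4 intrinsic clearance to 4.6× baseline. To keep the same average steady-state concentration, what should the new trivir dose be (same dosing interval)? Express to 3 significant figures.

115 μg

The CYP3A4 pathway (36% of clearance) increases to 4.6× activity: 0.36 × 4.6 = 1.656.
The remaining 64% of clearance is unaffected.
CL_new/CL_old = 1.656 + 0.64 = 2.296.
To maintain the same steady-state level, dose must scale with clearance: new dose = 50 × 2.296 = 115 μg.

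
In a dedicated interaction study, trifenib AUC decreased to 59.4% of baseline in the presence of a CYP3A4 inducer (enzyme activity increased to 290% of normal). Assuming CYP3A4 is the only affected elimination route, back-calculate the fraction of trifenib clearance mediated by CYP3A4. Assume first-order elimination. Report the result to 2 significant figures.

Let x = fm,CYP3A4. Because AUC ∝ 1/CL, relative clearance rose to 1/0.594 = 1.684.
Only the CYP3A4 route changed, so 1.684 = x·2.9 + (1 − x), giving x = 0.36.

0.36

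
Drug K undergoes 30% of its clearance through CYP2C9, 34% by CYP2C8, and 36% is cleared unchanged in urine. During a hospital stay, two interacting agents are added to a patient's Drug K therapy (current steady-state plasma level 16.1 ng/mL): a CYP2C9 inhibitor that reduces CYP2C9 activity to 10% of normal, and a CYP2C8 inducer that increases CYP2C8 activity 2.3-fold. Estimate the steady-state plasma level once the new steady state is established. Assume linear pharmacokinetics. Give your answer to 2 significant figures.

14 ng/mL

The CYP2C9 pathway (30% of clearance) drops to 0.1× activity: 0.3 × 0.1 = 0.03.
The CYP2C8 pathway (34% of clearance) is boosted to 2.3× activity: 0.34 × 2.3 = 0.782.
The remaining 36% of clearance is unaffected.
Relative clearance = 0.03 + 0.782 + 0.36 = 1.172.
Steady-state plasma level ∝ 1/CL: new value = 16.1 / 1.172 = 14 ng/mL.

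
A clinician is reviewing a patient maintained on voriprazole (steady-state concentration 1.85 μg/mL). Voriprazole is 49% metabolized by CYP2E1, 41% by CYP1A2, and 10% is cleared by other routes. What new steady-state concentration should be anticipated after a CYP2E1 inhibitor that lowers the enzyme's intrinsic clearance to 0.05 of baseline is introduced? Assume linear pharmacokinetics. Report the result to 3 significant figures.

The CYP2E1 pathway (49% of clearance) falls to 0.05× activity: 0.49 × 0.05 = 0.0245.
CYP1A2 (41%) and the residual 10% are unaffected.
Relative clearance = 0.0245 + 0.41 + 0.1 = 0.5345.
With dosing unchanged, steady-state concentration scales as 1/CL: 1.85 / 0.5345 = 3.46 μg/mL.

3.46 μg/mL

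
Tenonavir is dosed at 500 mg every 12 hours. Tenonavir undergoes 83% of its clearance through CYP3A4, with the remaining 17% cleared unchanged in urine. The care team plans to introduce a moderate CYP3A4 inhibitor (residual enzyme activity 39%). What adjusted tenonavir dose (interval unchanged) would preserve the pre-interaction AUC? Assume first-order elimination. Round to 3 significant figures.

The CYP3A4 pathway (83% of clearance) is reduced to 0.39× activity: 0.83 × 0.39 = 0.3237.
Non-CYP routes (17%) are unchanged.
Relative clearance = 0.3237 + 0.17 = 0.4937.
Exposure is unchanged when dose changes in proportion to clearance. New dose = 500 mg × 0.4937 = 247 mg.

247 mg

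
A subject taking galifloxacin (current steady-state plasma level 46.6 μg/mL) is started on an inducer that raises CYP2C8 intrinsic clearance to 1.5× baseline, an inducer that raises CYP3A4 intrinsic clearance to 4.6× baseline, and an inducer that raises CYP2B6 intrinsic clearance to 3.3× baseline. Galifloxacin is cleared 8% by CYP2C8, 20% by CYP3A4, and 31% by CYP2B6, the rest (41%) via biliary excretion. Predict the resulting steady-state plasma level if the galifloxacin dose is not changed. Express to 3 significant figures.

CYP2C8: 0.08 × 1.5 = 0.12
CYP3A4: 0.2 × 4.6 = 0.92
CYP2B6: 0.31 × 3.3 = 1.023
Other: 0.41 (unchanged)
New clearance relative to baseline: 0.12 + 0.92 + 1.023 + 0.41 = 2.473.
Dividing the baseline by the relative clearance: 46.6 / 2.473 = 18.8 μg/mL.

18.8 μg/mL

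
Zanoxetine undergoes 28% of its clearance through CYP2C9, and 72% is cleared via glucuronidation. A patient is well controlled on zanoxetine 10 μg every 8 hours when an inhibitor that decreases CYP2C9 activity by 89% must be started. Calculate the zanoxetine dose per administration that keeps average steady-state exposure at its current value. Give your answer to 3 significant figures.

7.51 μg

The CYP2C9 pathway (28% of clearance) falls to 0.11× activity: 0.28 × 0.11 = 0.0308.
The remaining 72% of clearance is unaffected.
Relative clearance = 0.0308 + 0.72 = 0.7508.
Css,avg = (dose rate)/CL, so holding Css fixed requires dose ∝ CL: 10 × 0.7508 = 7.51 μg.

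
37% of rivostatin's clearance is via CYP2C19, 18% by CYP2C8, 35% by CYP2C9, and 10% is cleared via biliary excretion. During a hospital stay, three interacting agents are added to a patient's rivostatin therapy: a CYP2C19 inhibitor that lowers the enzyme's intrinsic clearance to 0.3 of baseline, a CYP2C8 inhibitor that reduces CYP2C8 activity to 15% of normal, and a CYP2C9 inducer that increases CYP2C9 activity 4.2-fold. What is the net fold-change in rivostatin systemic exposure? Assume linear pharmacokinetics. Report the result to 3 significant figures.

The CYP2C19 pathway (37% of clearance) drops to 0.3× activity: 0.37 × 0.3 = 0.111.
The CYP2C8 pathway (18% of clearance) is reduced to 0.15× activity: 0.18 × 0.15 = 0.027.
The CYP2C9 pathway (35% of clearance) increases to 4.2× activity: 0.35 × 4.2 = 1.47.
Non-CYP routes (10%) are unchanged.
Relative clearance = 0.111 + 0.027 + 1.47 + 0.1 = 1.708.
Net systemic exposure ratio = 1 / 1.708 = 0.585.

0.585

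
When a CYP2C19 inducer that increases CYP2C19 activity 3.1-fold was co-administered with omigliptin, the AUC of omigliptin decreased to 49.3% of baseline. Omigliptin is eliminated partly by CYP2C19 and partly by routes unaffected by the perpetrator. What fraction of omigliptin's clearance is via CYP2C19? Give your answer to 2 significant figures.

Write x for the fraction cleared via CYP2C19. The observed AUC change means clearance rose to 1/0.493 = 2.028 of baseline.
Setting x·3.1 + (1 − x) = 2.028 and solving: x = (2.028 − 1)/(3.1 − 1) = 0.49.

0.49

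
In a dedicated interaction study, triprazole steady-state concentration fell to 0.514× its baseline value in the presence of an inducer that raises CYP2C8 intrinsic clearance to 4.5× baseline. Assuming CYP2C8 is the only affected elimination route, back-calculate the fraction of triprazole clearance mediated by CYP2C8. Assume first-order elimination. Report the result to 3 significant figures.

0.270

Let x = fm,CYP2C8. Because steady-state concentration ∝ 1/CL, relative clearance rose to 1/0.514 = 1.946.
Only the CYP2C8 route changed, so 1.946 = x·4.5 + (1 − x), giving x = 0.270.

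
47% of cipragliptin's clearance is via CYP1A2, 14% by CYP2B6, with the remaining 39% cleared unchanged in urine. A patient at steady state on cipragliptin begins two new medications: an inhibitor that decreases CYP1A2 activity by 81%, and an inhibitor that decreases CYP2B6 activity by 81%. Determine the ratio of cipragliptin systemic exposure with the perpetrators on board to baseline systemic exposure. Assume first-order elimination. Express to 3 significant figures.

1.98

CYP1A2: 0.47 × 0.19 = 0.0893
CYP2B6: 0.14 × 0.19 = 0.0266
Other: 0.39 (unchanged)
Relative clearance = 0.0893 + 0.0266 + 0.39 = 0.5059.
Net systemic exposure ratio = 1 / 0.5059 = 1.98.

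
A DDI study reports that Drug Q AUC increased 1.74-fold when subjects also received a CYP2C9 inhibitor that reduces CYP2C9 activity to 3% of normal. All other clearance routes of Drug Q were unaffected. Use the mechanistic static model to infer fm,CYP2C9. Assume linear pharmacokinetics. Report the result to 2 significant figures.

0.44

Let fm be the CYP2C9 fraction. New clearance relative to baseline = fm × 0.03 + (1 − fm).
AUC ratio = 1 / (new CL fraction), so new CL fraction = 1 / 1.74 = 0.5747.
fm × 0.03 + 1 − fm = 0.5747  ⇒  fm × (0.03 − 1) = −0.4253  ⇒  fm = 0.44.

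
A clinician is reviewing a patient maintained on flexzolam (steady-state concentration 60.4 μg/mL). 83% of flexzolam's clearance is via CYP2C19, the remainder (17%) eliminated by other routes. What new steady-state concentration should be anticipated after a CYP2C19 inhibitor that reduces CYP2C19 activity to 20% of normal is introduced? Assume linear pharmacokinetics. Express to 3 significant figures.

180 μg/mL

CYP2C19: 0.83 × 0.2 = 0.166
Other: 0.17 (unchanged)
CL_new/CL_old = 0.166 + 0.17 = 0.336.
With dosing unchanged, steady-state concentration scales as 1/CL: 60.4 / 0.336 = 180 μg/mL.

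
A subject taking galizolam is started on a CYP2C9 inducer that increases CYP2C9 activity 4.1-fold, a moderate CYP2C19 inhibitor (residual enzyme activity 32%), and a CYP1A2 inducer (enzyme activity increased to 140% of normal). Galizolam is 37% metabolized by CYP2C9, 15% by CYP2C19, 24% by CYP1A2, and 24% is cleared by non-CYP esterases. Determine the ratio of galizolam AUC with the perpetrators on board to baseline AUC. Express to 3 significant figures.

0.467

The CYP2C9 pathway (37% of clearance) rises to 4.1× activity: 0.37 × 4.1 = 1.517.
The CYP2C19 pathway (15% of clearance) is reduced to 0.32× activity: 0.15 × 0.32 = 0.048.
The CYP1A2 pathway (24% of clearance) increases to 1.4× activity: 0.24 × 1.4 = 0.336.
The remaining 24% of clearance is unaffected.
New clearance relative to baseline: 1.517 + 0.048 + 0.336 + 0.24 = 2.141.
AUC ∝ 1/CL: fold-change = 1 / 2.141 = 0.467.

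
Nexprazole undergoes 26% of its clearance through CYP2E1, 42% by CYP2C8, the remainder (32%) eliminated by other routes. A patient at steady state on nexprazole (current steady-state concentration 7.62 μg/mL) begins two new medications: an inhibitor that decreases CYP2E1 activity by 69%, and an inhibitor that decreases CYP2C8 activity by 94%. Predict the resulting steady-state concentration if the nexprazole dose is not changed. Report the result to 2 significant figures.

18 μg/mL

The CYP2E1 pathway (26% of clearance) is reduced to 0.31× activity: 0.26 × 0.31 = 0.0806.
The CYP2C8 pathway (42% of clearance) falls to 0.06× activity: 0.42 × 0.06 = 0.0252.
The remaining 32% of clearance is unaffected.
New clearance relative to baseline: 0.0806 + 0.0252 + 0.32 = 0.4258.
Dividing the baseline by the relative clearance: 7.62 / 0.4258 = 18 μg/mL.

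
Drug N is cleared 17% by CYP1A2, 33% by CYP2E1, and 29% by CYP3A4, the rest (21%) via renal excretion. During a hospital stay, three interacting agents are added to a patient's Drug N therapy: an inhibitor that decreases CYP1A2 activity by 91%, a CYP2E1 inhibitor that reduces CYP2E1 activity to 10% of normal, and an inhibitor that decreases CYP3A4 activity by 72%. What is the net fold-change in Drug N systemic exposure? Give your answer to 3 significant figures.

2.95

CYP1A2: 0.17 × 0.09 = 0.0153
CYP2E1: 0.33 × 0.1 = 0.033
CYP3A4: 0.29 × 0.28 = 0.0812
Other: 0.21 (unchanged)
New clearance relative to baseline: 0.0153 + 0.033 + 0.0812 + 0.21 = 0.3395.
Net systemic exposure ratio = 1 / 0.3395 = 2.95.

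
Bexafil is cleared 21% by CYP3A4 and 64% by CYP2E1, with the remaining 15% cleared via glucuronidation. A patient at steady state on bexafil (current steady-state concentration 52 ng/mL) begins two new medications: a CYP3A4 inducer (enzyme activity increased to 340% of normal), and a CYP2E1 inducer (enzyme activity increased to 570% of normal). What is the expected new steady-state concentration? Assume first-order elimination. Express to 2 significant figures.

The CYP3A4 pathway (21% of clearance) increases to 3.4× activity: 0.21 × 3.4 = 0.714.
The CYP2E1 pathway (64% of clearance) increases to 5.7× activity: 0.64 × 5.7 = 3.648.
The remaining 15% of clearance is unaffected.
New clearance relative to baseline: 0.714 + 3.648 + 0.15 = 4.512.
Steady-state concentration ∝ 1/CL: new value = 52 / 4.512 = 12 ng/mL.

12 ng/mL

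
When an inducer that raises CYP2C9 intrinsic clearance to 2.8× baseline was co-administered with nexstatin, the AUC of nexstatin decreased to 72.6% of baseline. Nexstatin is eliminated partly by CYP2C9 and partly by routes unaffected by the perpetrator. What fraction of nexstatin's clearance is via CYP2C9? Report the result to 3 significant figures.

Write x for the fraction cleared via CYP2C9. The observed AUC change means clearance rose to 1/0.726 = 1.377 of baseline.
Setting x·2.8 + (1 − x) = 1.377 and solving: x = (1.377 − 1)/(2.8 − 1) = 0.210.

0.210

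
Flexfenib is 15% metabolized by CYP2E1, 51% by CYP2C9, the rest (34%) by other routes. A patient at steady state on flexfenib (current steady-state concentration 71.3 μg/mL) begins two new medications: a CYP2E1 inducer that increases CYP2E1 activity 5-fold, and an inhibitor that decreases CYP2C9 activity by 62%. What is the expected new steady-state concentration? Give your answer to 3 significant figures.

CYP2E1: 0.15 × 5 = 0.75
CYP2C9: 0.51 × 0.38 = 0.1938
Other: 0.34 (unchanged)
CL_new/CL_old = 0.75 + 0.1938 + 0.34 = 1.2838.
Dividing the baseline by the relative clearance: 71.3 / 1.2838 = 55.5 μg/mL.

55.5 μg/mL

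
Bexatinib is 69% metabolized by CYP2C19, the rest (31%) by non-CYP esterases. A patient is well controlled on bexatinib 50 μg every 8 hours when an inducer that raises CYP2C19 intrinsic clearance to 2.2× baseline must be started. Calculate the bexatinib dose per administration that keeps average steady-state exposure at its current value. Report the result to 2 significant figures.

91 μg

CYP2C19: 0.69 × 2.2 = 1.518
Other: 0.31 (unchanged)
Relative clearance = 1.518 + 0.31 = 1.828.
Exposure is unchanged when dose changes in proportion to clearance. New dose = 50 μg × 1.828 = 91 μg.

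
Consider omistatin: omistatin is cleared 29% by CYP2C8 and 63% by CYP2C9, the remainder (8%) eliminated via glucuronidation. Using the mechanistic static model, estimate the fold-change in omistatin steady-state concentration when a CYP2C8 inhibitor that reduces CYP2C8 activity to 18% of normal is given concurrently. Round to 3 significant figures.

1.31

CYP2C8: 0.29 × 0.18 = 0.0522
CYP2C9: 0.63 (unchanged)
Other: 0.08 (unchanged)
New clearance relative to baseline: 0.0522 + 0.63 + 0.08 = 0.7622.
Steady-state concentration ratio = CL_old/CL_new = 1 / 0.7622 = 1.31.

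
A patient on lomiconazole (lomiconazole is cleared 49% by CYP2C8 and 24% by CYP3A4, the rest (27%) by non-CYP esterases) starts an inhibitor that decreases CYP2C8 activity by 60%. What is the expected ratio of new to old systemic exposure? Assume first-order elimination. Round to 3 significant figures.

1.42

CYP2C8: 0.49 × 0.4 = 0.196
CYP3A4: 0.24 (unchanged)
Other: 0.27 (unchanged)
New clearance relative to baseline: 0.196 + 0.24 + 0.27 = 0.706.
Systemic exposure ratio = CL_old/CL_new = 1 / 0.706 = 1.42.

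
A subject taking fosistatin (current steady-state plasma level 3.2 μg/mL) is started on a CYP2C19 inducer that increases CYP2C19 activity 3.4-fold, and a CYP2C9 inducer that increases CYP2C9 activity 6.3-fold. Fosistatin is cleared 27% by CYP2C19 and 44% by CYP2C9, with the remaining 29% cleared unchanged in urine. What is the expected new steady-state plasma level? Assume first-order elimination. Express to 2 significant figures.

The CYP2C19 pathway (27% of clearance) rises to 3.4× activity: 0.27 × 3.4 = 0.918.
The CYP2C9 pathway (44% of clearance) is boosted to 6.3× activity: 0.44 × 6.3 = 2.772.
The remaining 29% of clearance is unaffected.
CL_new/CL_old = 0.918 + 2.772 + 0.29 = 3.98.
Dividing the baseline by the relative clearance: 3.2 / 3.98 = 0.80 μg/mL.

0.80 μg/mL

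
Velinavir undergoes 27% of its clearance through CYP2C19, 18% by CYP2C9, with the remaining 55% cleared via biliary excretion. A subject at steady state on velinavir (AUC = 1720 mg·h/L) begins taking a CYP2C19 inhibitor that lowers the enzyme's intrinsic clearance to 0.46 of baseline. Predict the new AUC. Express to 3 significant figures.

2.01 × 10³ mg·h/L

CYP2C19: 0.27 × 0.46 = 0.1242
CYP2C9: 0.18 (unchanged)
Other: 0.55 (unchanged)
CL_new/CL_old = 0.1242 + 0.18 + 0.55 = 0.8542.
New AUC = baseline ÷ relative clearance = 1720 / 0.8542 = 2.01 × 10³ mg·h/L.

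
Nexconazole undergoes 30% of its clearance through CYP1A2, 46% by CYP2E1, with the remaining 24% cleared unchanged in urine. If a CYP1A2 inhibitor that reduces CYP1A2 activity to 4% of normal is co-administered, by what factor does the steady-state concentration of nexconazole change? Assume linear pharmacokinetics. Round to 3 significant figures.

CYP1A2: 0.3 × 0.04 = 0.012
CYP2E1: 0.46 (unchanged)
Other: 0.24 (unchanged)
New clearance relative to baseline: 0.012 + 0.46 + 0.24 = 0.712.
Steady-state concentration ratio = CL_old/CL_new = 1 / 0.712 = 1.40.

1.40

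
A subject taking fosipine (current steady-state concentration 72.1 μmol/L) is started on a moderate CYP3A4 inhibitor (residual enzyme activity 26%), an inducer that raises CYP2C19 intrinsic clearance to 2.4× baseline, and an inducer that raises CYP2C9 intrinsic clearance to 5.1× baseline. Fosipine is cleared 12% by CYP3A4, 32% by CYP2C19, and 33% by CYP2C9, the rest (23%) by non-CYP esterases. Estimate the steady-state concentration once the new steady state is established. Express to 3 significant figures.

26.6 μmol/L

The CYP3A4 pathway (12% of clearance) falls to 0.26× activity: 0.12 × 0.26 = 0.0312.
The CYP2C19 pathway (32% of clearance) increases to 2.4× activity: 0.32 × 2.4 = 0.768.
The CYP2C9 pathway (33% of clearance) is boosted to 5.1× activity: 0.33 × 5.1 = 1.683.
Non-CYP routes (23%) are unchanged.
Relative clearance = 0.0312 + 0.768 + 1.683 + 0.23 = 2.7122.
New steady-state concentration = 72.1 / 2.7122 = 26.6 μmol/L (concentration scales inversely with clearance).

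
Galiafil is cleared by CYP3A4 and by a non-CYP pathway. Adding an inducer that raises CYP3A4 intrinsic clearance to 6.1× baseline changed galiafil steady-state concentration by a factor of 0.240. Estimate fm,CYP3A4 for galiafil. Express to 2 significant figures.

0.62

CL'/CL = 1 / 0.240 = 4.167
6.1·fm + (1 − fm) = 4.167
fm = (4.167 − 1) / (6.1 − 1) = 0.62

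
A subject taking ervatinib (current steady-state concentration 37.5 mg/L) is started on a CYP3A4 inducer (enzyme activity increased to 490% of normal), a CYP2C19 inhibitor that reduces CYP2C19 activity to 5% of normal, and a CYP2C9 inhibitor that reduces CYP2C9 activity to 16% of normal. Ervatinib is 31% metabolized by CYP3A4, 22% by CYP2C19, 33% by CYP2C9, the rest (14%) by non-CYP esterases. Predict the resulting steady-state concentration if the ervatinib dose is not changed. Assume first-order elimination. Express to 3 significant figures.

The CYP3A4 pathway (31% of clearance) rises to 4.9× activity: 0.31 × 4.9 = 1.519.
The CYP2C19 pathway (22% of clearance) drops to 0.05× activity: 0.22 × 0.05 = 0.011.
The CYP2C9 pathway (33% of clearance) falls to 0.16× activity: 0.33 × 0.16 = 0.0528.
Non-CYP routes (14%) are unchanged.
New clearance relative to baseline: 1.519 + 0.011 + 0.0528 + 0.14 = 1.7228.
Steady-state concentration ∝ 1/CL: new value = 37.5 / 1.7228 = 21.8 mg/L.

21.8 mg/L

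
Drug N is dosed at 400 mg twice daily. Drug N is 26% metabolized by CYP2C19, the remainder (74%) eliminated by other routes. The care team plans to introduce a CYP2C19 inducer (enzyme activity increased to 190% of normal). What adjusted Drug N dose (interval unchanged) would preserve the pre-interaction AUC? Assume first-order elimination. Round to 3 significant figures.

The CYP2C19 pathway (26% of clearance) rises to 1.9× activity: 0.26 × 1.9 = 0.494.
Non-CYP routes (74%) are unchanged.
CL_new/CL_old = 0.494 + 0.74 = 1.234.
Exposure is unchanged when dose changes in proportion to clearance. New dose = 400 mg × 1.234 = 494 mg.

494 mg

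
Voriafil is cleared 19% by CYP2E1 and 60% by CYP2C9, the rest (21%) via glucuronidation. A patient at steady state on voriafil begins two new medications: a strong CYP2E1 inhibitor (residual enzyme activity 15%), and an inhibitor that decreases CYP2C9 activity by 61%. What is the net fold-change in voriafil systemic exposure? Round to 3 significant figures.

The CYP2E1 pathway (19% of clearance) drops to 0.15× activity: 0.19 × 0.15 = 0.0285.
The CYP2C9 pathway (60% of clearance) drops to 0.39× activity: 0.6 × 0.39 = 0.234.
Non-CYP routes (21%) are unchanged.
CL_new/CL_old = 0.0285 + 0.234 + 0.21 = 0.4725.
Systemic exposure ∝ 1/CL: fold-change = 1 / 0.4725 = 2.12.

2.12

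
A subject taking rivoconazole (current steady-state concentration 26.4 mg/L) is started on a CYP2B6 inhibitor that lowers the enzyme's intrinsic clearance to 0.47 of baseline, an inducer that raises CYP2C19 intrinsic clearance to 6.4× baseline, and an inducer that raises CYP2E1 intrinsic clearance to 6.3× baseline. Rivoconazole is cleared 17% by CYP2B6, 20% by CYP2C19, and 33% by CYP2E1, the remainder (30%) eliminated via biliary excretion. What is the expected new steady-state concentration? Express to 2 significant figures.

7.1 mg/L

CYP2B6: 0.17 × 0.47 = 0.0799
CYP2C19: 0.2 × 6.4 = 1.28
CYP2E1: 0.33 × 6.3 = 2.079
Other: 0.3 (unchanged)
Relative clearance = 0.0799 + 1.28 + 2.079 + 0.3 = 3.7389.
Steady-state concentration ∝ 1/CL: new value = 26.4 / 3.7389 = 7.1 mg/L.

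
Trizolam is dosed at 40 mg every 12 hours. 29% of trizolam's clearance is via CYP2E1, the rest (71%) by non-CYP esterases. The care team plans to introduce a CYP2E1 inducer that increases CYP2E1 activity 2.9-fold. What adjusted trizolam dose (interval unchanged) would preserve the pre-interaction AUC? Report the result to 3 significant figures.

CYP2E1: 0.29 × 2.9 = 0.841
Other: 0.71 (unchanged)
CL_new/CL_old = 0.841 + 0.71 = 1.551.
Exposure is unchanged when dose changes in proportion to clearance. New dose = 40 mg × 1.551 = 62.0 mg.

62.0 mg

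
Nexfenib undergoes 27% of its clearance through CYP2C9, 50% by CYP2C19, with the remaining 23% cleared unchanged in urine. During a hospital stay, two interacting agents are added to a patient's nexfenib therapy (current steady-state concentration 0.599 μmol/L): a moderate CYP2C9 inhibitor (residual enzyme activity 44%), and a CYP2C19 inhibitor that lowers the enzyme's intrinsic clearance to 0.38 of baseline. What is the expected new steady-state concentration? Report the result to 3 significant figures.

1.11 μmol/L

CYP2C9: 0.27 × 0.44 = 0.1188
CYP2C19: 0.5 × 0.38 = 0.19
Other: 0.23 (unchanged)
CL_new/CL_old = 0.1188 + 0.19 + 0.23 = 0.5388.
New steady-state concentration = 0.599 / 0.5388 = 1.11 μmol/L (concentration scales inversely with clearance).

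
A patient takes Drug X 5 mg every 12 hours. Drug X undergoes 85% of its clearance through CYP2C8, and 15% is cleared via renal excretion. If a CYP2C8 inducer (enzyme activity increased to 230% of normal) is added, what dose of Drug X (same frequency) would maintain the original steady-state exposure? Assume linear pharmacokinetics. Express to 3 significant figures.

The CYP2C8 pathway (85% of clearance) is boosted to 2.3× activity: 0.85 × 2.3 = 1.955.
The remaining 15% of clearance is unaffected.
Relative clearance = 1.955 + 0.15 = 2.105.
Exposure is unchanged when dose changes in proportion to clearance. New dose = 5 mg × 2.105 = 10.5 mg.

10.5 mg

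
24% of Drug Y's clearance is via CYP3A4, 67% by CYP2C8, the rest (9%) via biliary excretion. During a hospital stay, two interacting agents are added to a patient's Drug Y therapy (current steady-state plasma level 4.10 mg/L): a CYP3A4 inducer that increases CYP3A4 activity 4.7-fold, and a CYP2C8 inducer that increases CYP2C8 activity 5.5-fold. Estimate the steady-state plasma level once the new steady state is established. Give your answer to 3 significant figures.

The CYP3A4 pathway (24% of clearance) is boosted to 4.7× activity: 0.24 × 4.7 = 1.128.
The CYP2C8 pathway (67% of clearance) increases to 5.5× activity: 0.67 × 5.5 = 3.685.
The remaining 9% of clearance is unaffected.
Relative clearance = 1.128 + 3.685 + 0.09 = 4.903.
Steady-state plasma level ∝ 1/CL: new value = 4.10 / 4.903 = 0.836 mg/L.

0.836 mg/L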